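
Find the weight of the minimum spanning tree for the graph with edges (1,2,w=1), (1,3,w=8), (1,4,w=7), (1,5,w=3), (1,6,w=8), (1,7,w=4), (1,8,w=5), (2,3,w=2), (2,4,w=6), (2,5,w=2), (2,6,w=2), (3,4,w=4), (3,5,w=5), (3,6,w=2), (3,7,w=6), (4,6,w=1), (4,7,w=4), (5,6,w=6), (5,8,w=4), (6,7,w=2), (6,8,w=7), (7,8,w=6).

Apply Kruskal's algorithm (sort edges by weight, add if no cycle):

Sorted edges by weight:
  (1,2) w=1
  (4,6) w=1
  (2,5) w=2
  (2,6) w=2
  (2,3) w=2
  (3,6) w=2
  (6,7) w=2
  (1,5) w=3
  (1,7) w=4
  (3,4) w=4
  (4,7) w=4
  (5,8) w=4
  (1,8) w=5
  (3,5) w=5
  (2,4) w=6
  (3,7) w=6
  (5,6) w=6
  (7,8) w=6
  (1,4) w=7
  (6,8) w=7
  (1,3) w=8
  (1,6) w=8

Add edge (1,2) w=1 -- no cycle. Running total: 1
Add edge (4,6) w=1 -- no cycle. Running total: 2
Add edge (2,5) w=2 -- no cycle. Running total: 4
Add edge (2,6) w=2 -- no cycle. Running total: 6
Add edge (2,3) w=2 -- no cycle. Running total: 8
Skip edge (3,6) w=2 -- would create cycle
Add edge (6,7) w=2 -- no cycle. Running total: 10
Skip edge (1,5) w=3 -- would create cycle
Skip edge (1,7) w=4 -- would create cycle
Skip edge (3,4) w=4 -- would create cycle
Skip edge (4,7) w=4 -- would create cycle
Add edge (5,8) w=4 -- no cycle. Running total: 14

MST edges: (1,2,w=1), (4,6,w=1), (2,5,w=2), (2,6,w=2), (2,3,w=2), (6,7,w=2), (5,8,w=4)
Total MST weight: 1 + 1 + 2 + 2 + 2 + 2 + 4 = 14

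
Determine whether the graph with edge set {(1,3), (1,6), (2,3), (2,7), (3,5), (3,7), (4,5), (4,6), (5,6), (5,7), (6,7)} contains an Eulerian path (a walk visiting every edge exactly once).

Step 1: Find the degree of each vertex:
  deg(1) = 2
  deg(2) = 2
  deg(3) = 4
  deg(4) = 2
  deg(5) = 4
  deg(6) = 4
  deg(7) = 4

Step 2: Count vertices with odd degree:
  All vertices have even degree (0 odd-degree vertices)

Step 3: Apply Euler's theorem:
  - Eulerian circuit exists iff graph is connected and all vertices have even degree
  - Eulerian path exists iff graph is connected and has 0 or 2 odd-degree vertices

Graph is connected with 0 odd-degree vertices.
Both Eulerian circuit and Eulerian path exist.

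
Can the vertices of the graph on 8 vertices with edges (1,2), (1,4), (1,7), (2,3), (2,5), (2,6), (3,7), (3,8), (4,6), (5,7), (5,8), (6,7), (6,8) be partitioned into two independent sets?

Step 1: Attempt 2-coloring using BFS:
  Start at vertex 1, assign color 0
  Color vertex 2 with color 1 (neighbor of 1)
  Color vertex 4 with color 1 (neighbor of 1)
  Color vertex 7 with color 1 (neighbor of 1)
  Color vertex 3 with color 0 (neighbor of 2)
  Color vertex 5 with color 0 (neighbor of 2)
  Color vertex 6 with color 0 (neighbor of 2)
  Color vertex 8 with color 1 (neighbor of 3)

Step 2: 2-coloring succeeded. No conflicts found.
  Set A (color 0): {1, 3, 5, 6}
  Set B (color 1): {2, 4, 7, 8}

The graph is bipartite with partition {1, 3, 5, 6}, {2, 4, 7, 8}.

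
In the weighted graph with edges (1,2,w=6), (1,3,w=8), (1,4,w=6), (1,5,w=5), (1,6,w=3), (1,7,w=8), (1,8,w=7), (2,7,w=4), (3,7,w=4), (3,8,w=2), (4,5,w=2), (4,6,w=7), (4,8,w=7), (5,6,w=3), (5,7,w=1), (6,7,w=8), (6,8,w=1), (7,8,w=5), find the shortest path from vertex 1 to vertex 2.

Step 1: Build adjacency list with weights:
  1: 2(w=6), 3(w=8), 4(w=6), 5(w=5), 6(w=3), 7(w=8), 8(w=7)
  2: 1(w=6), 7(w=4)
  3: 1(w=8), 7(w=4), 8(w=2)
  4: 1(w=6), 5(w=2), 6(w=7), 8(w=7)
  5: 1(w=5), 4(w=2), 6(w=3), 7(w=1)
  6: 1(w=3), 4(w=7), 5(w=3), 7(w=8), 8(w=1)
  7: 1(w=8), 2(w=4), 3(w=4), 5(w=1), 6(w=8), 8(w=5)
  8: 1(w=7), 3(w=2), 4(w=7), 6(w=1), 7(w=5)

Step 2: Apply Dijkstra's algorithm from vertex 1:
  Visit vertex 1 (distance=0)
    Update dist[2] = 6
    Update dist[3] = 8
    Update dist[4] = 6
    Update dist[5] = 5
    Update dist[6] = 3
    Update dist[7] = 8
    Update dist[8] = 7
  Visit vertex 6 (distance=3)
    Update dist[8] = 4
  Visit vertex 8 (distance=4)
    Update dist[3] = 6
  Visit vertex 5 (distance=5)
    Update dist[7] = 6
  Visit vertex 2 (distance=6)

Step 3: Shortest path: 1 -> 2
Total weight: 6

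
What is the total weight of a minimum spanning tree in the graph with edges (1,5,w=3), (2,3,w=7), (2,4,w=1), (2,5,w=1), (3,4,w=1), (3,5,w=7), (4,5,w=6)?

Apply Kruskal's algorithm (sort edges by weight, add if no cycle):

Sorted edges by weight:
  (2,5) w=1
  (2,4) w=1
  (3,4) w=1
  (1,5) w=3
  (4,5) w=6
  (2,3) w=7
  (3,5) w=7

Add edge (2,5) w=1 -- no cycle. Running total: 1
Add edge (2,4) w=1 -- no cycle. Running total: 2
Add edge (3,4) w=1 -- no cycle. Running total: 3
Add edge (1,5) w=3 -- no cycle. Running total: 6

MST edges: (2,5,w=1), (2,4,w=1), (3,4,w=1), (1,5,w=3)
Total MST weight: 1 + 1 + 1 + 3 = 6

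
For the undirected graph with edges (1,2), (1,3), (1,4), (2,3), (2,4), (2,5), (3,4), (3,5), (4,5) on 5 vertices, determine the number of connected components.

Step 1: Build adjacency list from edges:
  1: 2, 3, 4
  2: 1, 3, 4, 5
  3: 1, 2, 4, 5
  4: 1, 2, 3, 5
  5: 2, 3, 4

Step 2: Run BFS/DFS from vertex 1:
  Visited: {1, 2, 3, 4, 5}
  Reached 5 of 5 vertices

Step 3: All 5 vertices reached from vertex 1, so the graph is connected.
Number of connected components: 1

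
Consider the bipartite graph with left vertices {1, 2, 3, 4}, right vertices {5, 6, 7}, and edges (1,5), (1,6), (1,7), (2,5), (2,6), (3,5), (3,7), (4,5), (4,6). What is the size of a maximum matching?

Step 1: List the neighbors of each left vertex:
  1: 5, 6, 7
  2: 5, 6
  3: 5, 7
  4: 5, 6

Step 2: Greedily match left vertices, then look for augmenting paths:
  Match 1 -- 5
  Match 2 -- 6
  Match 3 -- 7
  No augmenting path remains.

Step 3: Verify this is maximum:
  Matching size 3 = min(|L|, |R|) = min(4, 3), which is an upper bound, so this matching is maximum.

Maximum matching: {(1,5), (2,6), (3,7)}
Size: 3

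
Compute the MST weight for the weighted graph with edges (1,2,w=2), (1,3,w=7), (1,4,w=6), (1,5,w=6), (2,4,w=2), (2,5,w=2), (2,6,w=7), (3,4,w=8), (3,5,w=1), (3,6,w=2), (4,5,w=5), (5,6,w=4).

Apply Kruskal's algorithm (sort edges by weight, add if no cycle):

Sorted edges by weight:
  (3,5) w=1
  (1,2) w=2
  (2,4) w=2
  (2,5) w=2
  (3,6) w=2
  (5,6) w=4
  (4,5) w=5
  (1,5) w=6
  (1,4) w=6
  (1,3) w=7
  (2,6) w=7
  (3,4) w=8

Add edge (3,5) w=1 -- no cycle. Running total: 1
Add edge (1,2) w=2 -- no cycle. Running total: 3
Add edge (2,4) w=2 -- no cycle. Running total: 5
Add edge (2,5) w=2 -- no cycle. Running total: 7
Add edge (3,6) w=2 -- no cycle. Running total: 9

MST edges: (3,5,w=1), (1,2,w=2), (2,4,w=2), (2,5,w=2), (3,6,w=2)
Total MST weight: 1 + 2 + 2 + 2 + 2 = 9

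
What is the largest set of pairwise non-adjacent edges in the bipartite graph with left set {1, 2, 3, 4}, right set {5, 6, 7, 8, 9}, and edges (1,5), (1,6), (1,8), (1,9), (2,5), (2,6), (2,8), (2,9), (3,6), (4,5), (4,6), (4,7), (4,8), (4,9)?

Step 1: List the neighbors of each left vertex:
  1: 5, 6, 8, 9
  2: 5, 6, 8, 9
  3: 6
  4: 5, 6, 7, 8, 9

Step 2: Greedily match left vertices, then look for augmenting paths:
  Match 1 -- 5
  Match 2 -- 8
  Match 3 -- 6
  Match 4 -- 7
  No augmenting path remains.

Step 3: Verify this is maximum:
  Matching size 4 = min(|L|, |R|) = min(4, 5), which is an upper bound, so this matching is maximum.

Maximum matching: {(1,5), (2,8), (3,6), (4,7)}
Size: 4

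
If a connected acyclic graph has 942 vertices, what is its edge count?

A tree on n vertices always has exactly n - 1 edges.
For n = 942: edges = 942 - 1 = 941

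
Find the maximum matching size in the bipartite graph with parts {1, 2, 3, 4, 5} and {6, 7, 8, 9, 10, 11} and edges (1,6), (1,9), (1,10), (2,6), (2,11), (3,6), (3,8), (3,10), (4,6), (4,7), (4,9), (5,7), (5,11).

Step 1: List the neighbors of each left vertex:
  1: 6, 9, 10
  2: 6, 11
  3: 6, 8, 10
  4: 6, 7, 9
  5: 7, 11

Step 2: Greedily match left vertices, then look for augmenting paths:
  Match 1 -- 6
  Match 2 -- 11
  Match 3 -- 8
  Match 4 -- 9
  Match 5 -- 7
  No augmenting path remains.

Step 3: Verify this is maximum:
  Matching size 5 = min(|L|, |R|) = min(5, 6), which is an upper bound, so this matching is maximum.

Maximum matching: {(1,6), (2,11), (3,8), (4,9), (5,7)}
Size: 5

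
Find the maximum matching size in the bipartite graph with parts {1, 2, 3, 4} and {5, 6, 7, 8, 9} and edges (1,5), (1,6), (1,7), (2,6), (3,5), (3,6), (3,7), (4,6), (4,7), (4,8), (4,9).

Step 1: List the neighbors of each left vertex:
  1: 5, 6, 7
  2: 6
  3: 5, 6, 7
  4: 6, 7, 8, 9

Step 2: Greedily match left vertices, then look for augmenting paths:
  Match 1 -- 5
  Match 2 -- 6
  Match 3 -- 7
  Match 4 -- 8
  No augmenting path remains.

Step 3: Verify this is maximum:
  Matching size 4 = min(|L|, |R|) = min(4, 5), which is an upper bound, so this matching is maximum.

Maximum matching: {(1,5), (2,6), (3,7), (4,8)}
Size: 4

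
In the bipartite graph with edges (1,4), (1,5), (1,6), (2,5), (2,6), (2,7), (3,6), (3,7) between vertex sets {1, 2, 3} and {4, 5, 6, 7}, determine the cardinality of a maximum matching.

Step 1: List the neighbors of each left vertex:
  1: 4, 5, 6
  2: 5, 6, 7
  3: 6, 7

Step 2: Greedily match left vertices, then look for augmenting paths:
  Match 1 -- 4
  Match 2 -- 5
  Match 3 -- 6
  No augmenting path remains.

Step 3: Verify this is maximum:
  Matching size 3 = min(|L|, |R|) = min(3, 4), which is an upper bound, so this matching is maximum.

Maximum matching: {(1,4), (2,5), (3,6)}
Size: 3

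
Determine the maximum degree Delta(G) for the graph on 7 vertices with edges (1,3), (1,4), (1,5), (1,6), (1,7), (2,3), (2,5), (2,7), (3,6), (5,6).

Step 1: Count edges incident to each vertex:
  deg(1) = 5 (neighbors: 3, 4, 5, 6, 7)
  deg(2) = 3 (neighbors: 3, 5, 7)
  deg(3) = 3 (neighbors: 1, 2, 6)
  deg(4) = 1 (neighbors: 1)
  deg(5) = 3 (neighbors: 1, 2, 6)
  deg(6) = 3 (neighbors: 1, 3, 5)
  deg(7) = 2 (neighbors: 1, 2)

Step 2: Find maximum:
  max(5, 3, 3, 1, 3, 3, 2) = 5 (vertex 1)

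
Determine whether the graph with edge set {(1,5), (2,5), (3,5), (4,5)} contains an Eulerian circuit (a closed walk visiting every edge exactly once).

Step 1: Find the degree of each vertex:
  deg(1) = 1
  deg(2) = 1
  deg(3) = 1
  deg(4) = 1
  deg(5) = 4

Step 2: Count vertices with odd degree:
  Odd-degree vertices: 1, 2, 3, 4 (4 total)

Step 3: Apply Euler's theorem:
  - Eulerian circuit exists iff graph is connected and all vertices have even degree
  - Eulerian path exists iff graph is connected and has 0 or 2 odd-degree vertices

Graph has 4 odd-degree vertices (need 0 or 2).
Neither Eulerian path nor Eulerian circuit exists.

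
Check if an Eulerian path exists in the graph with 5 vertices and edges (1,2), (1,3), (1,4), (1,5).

Step 1: Find the degree of each vertex:
  deg(1) = 4
  deg(2) = 1
  deg(3) = 1
  deg(4) = 1
  deg(5) = 1

Step 2: Count vertices with odd degree:
  Odd-degree vertices: 2, 3, 4, 5 (4 total)

Step 3: Apply Euler's theorem:
  - Eulerian circuit exists iff graph is connected and all vertices have even degree
  - Eulerian path exists iff graph is connected and has 0 or 2 odd-degree vertices

Graph has 4 odd-degree vertices (need 0 or 2).
Neither Eulerian path nor Eulerian circuit exists.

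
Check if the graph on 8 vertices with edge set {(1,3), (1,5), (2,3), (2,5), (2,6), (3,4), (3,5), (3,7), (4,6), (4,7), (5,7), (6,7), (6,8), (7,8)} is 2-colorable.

Step 1: Attempt 2-coloring using BFS:
  Start at vertex 1, assign color 0
  Color vertex 3 with color 1 (neighbor of 1)
  Color vertex 5 with color 1 (neighbor of 1)
  Color vertex 2 with color 0 (neighbor of 3)
  Color vertex 4 with color 0 (neighbor of 3)

Step 2: Conflict found! Vertices 3 and 5 are adjacent but have the same color.
This means the graph contains an odd cycle.

The graph is NOT bipartite.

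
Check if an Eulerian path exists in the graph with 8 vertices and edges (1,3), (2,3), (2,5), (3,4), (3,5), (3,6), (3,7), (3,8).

Step 1: Find the degree of each vertex:
  deg(1) = 1
  deg(2) = 2
  deg(3) = 7
  deg(4) = 1
  deg(5) = 2
  deg(6) = 1
  deg(7) = 1
  deg(8) = 1

Step 2: Count vertices with odd degree:
  Odd-degree vertices: 1, 3, 4, 6, 7, 8 (6 total)

Step 3: Apply Euler's theorem:
  - Eulerian circuit exists iff graph is connected and all vertices have even degree
  - Eulerian path exists iff graph is connected and has 0 or 2 odd-degree vertices

Graph has 6 odd-degree vertices (need 0 or 2).
Neither Eulerian path nor Eulerian circuit exists.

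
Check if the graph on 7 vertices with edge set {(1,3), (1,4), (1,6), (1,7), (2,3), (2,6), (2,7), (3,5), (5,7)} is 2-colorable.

Step 1: Attempt 2-coloring using BFS:
  Start at vertex 1, assign color 0
  Color vertex 3 with color 1 (neighbor of 1)
  Color vertex 4 with color 1 (neighbor of 1)
  Color vertex 6 with color 1 (neighbor of 1)
  Color vertex 7 with color 1 (neighbor of 1)
  Color vertex 2 with color 0 (neighbor of 3)
  Color vertex 5 with color 0 (neighbor of 3)

Step 2: 2-coloring succeeded. No conflicts found.
  Set A (color 0): {1, 2, 5}
  Set B (color 1): {3, 4, 6, 7}

The graph is bipartite with partition {1, 2, 5}, {3, 4, 6, 7}.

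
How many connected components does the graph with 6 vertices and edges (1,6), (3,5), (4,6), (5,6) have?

Step 1: Build adjacency list from edges:
  1: 6
  2: (none)
  3: 5
  4: 6
  5: 3, 6
  6: 1, 4, 5

Step 2: Run BFS/DFS from vertex 1:
  Visited: {1, 6, 4, 5, 3}
  Reached 5 of 6 vertices

Step 3: Only 5 of 6 vertices reached. Graph is disconnected.
Connected components: {1, 3, 4, 5, 6}, {2}
Number of connected components: 2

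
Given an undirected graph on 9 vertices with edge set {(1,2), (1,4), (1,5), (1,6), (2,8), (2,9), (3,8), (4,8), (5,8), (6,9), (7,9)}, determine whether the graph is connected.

Step 1: Build adjacency list from edges:
  1: 2, 4, 5, 6
  2: 1, 8, 9
  3: 8
  4: 1, 8
  5: 1, 8
  6: 1, 9
  7: 9
  8: 2, 3, 4, 5
  9: 2, 6, 7

Step 2: Run BFS/DFS from vertex 1:
  Visited: {1, 2, 4, 5, 6, 8, 9, 3, 7}
  Reached 9 of 9 vertices

Step 3: All 9 vertices reached from vertex 1, so the graph is connected.
Answer: Yes, the graph is connected.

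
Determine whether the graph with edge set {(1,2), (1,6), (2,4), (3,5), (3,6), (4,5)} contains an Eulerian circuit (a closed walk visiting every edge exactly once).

Step 1: Find the degree of each vertex:
  deg(1) = 2
  deg(2) = 2
  deg(3) = 2
  deg(4) = 2
  deg(5) = 2
  deg(6) = 2

Step 2: Count vertices with odd degree:
  All vertices have even degree (0 odd-degree vertices)

Step 3: Apply Euler's theorem:
  - Eulerian circuit exists iff graph is connected and all vertices have even degree
  - Eulerian path exists iff graph is connected and has 0 or 2 odd-degree vertices

Graph is connected with 0 odd-degree vertices.
Both Eulerian circuit and Eulerian path exist.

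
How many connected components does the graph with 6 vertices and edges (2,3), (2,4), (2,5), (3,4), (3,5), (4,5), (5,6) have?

Step 1: Build adjacency list from edges:
  1: (none)
  2: 3, 4, 5
  3: 2, 4, 5
  4: 2, 3, 5
  5: 2, 3, 4, 6
  6: 5

Step 2: Run BFS/DFS from vertex 1:
  Visited: {1}
  Reached 1 of 6 vertices

Step 3: Only 1 of 6 vertices reached. Graph is disconnected.
Connected components: {1}, {2, 3, 4, 5, 6}
Number of connected components: 2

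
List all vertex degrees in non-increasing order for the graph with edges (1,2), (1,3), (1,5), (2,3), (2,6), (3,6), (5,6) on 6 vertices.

Step 1: Count edges incident to each vertex:
  deg(1) = 3 (neighbors: 2, 3, 5)
  deg(2) = 3 (neighbors: 1, 3, 6)
  deg(3) = 3 (neighbors: 1, 2, 6)
  deg(4) = 0 (neighbors: none)
  deg(5) = 2 (neighbors: 1, 6)
  deg(6) = 3 (neighbors: 2, 3, 5)

Step 2: Sort degrees in non-increasing order:
  Degrees: [3, 3, 3, 0, 2, 3] -> sorted: [3, 3, 3, 3, 2, 0]

Degree sequence: [3, 3, 3, 3, 2, 0]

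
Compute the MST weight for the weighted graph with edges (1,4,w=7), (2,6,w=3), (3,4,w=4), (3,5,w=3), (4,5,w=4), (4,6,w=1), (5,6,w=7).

Apply Kruskal's algorithm (sort edges by weight, add if no cycle):

Sorted edges by weight:
  (4,6) w=1
  (2,6) w=3
  (3,5) w=3
  (3,4) w=4
  (4,5) w=4
  (1,4) w=7
  (5,6) w=7

Add edge (4,6) w=1 -- no cycle. Running total: 1
Add edge (2,6) w=3 -- no cycle. Running total: 4
Add edge (3,5) w=3 -- no cycle. Running total: 7
Add edge (3,4) w=4 -- no cycle. Running total: 11
Skip edge (4,5) w=4 -- would create cycle
Add edge (1,4) w=7 -- no cycle. Running total: 18

MST edges: (4,6,w=1), (2,6,w=3), (3,5,w=3), (3,4,w=4), (1,4,w=7)
Total MST weight: 1 + 3 + 3 + 4 + 7 = 18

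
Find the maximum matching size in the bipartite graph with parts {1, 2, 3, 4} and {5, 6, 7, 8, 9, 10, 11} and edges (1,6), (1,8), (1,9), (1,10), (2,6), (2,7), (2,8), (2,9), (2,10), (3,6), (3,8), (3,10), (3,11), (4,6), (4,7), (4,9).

Step 1: List the neighbors of each left vertex:
  1: 6, 8, 9, 10
  2: 6, 7, 8, 9, 10
  3: 6, 8, 10, 11
  4: 6, 7, 9

Step 2: Greedily match left vertices, then look for augmenting paths:
  Match 1 -- 6
  Match 2 -- 7
  Match 3 -- 8
  Match 4 -- 9
  No augmenting path remains.

Step 3: Verify this is maximum:
  Matching size 4 = min(|L|, |R|) = min(4, 7), which is an upper bound, so this matching is maximum.

Maximum matching: {(1,6), (2,7), (3,8), (4,9)}
Size: 4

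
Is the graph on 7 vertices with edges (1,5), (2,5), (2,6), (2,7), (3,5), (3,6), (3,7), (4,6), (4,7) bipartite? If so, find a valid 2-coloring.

Step 1: Attempt 2-coloring using BFS:
  Start at vertex 1, assign color 0
  Color vertex 5 with color 1 (neighbor of 1)
  Color vertex 2 with color 0 (neighbor of 5)
  Color vertex 3 with color 0 (neighbor of 5)
  Color vertex 6 with color 1 (neighbor of 2)
  Color vertex 7 with color 1 (neighbor of 2)
  Color vertex 4 with color 0 (neighbor of 6)

Step 2: 2-coloring succeeded. No conflicts found.
  Set A (color 0): {1, 2, 3, 4}
  Set B (color 1): {5, 6, 7}

The graph is bipartite with partition {1, 2, 3, 4}, {5, 6, 7}.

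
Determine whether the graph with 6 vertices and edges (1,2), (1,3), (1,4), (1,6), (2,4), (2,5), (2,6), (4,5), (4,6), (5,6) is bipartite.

Step 1: Attempt 2-coloring using BFS:
  Start at vertex 1, assign color 0
  Color vertex 2 with color 1 (neighbor of 1)
  Color vertex 3 with color 1 (neighbor of 1)
  Color vertex 4 with color 1 (neighbor of 1)
  Color vertex 6 with color 1 (neighbor of 1)

Step 2: Conflict found! Vertices 2 and 4 are adjacent but have the same color.
This means the graph contains an odd cycle.

The graph is NOT bipartite.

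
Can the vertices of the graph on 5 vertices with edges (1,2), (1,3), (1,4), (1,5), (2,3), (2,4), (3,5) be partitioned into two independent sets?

Step 1: Attempt 2-coloring using BFS:
  Start at vertex 1, assign color 0
  Color vertex 2 with color 1 (neighbor of 1)
  Color vertex 3 with color 1 (neighbor of 1)
  Color vertex 4 with color 1 (neighbor of 1)
  Color vertex 5 with color 1 (neighbor of 1)

Step 2: Conflict found! Vertices 2 and 3 are adjacent but have the same color.
This means the graph contains an odd cycle.

The graph is NOT bipartite.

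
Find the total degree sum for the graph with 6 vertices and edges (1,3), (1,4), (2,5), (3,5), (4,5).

Step 1: Count edges incident to each vertex:
  deg(1) = 2 (neighbors: 3, 4)
  deg(2) = 1 (neighbors: 5)
  deg(3) = 2 (neighbors: 1, 5)
  deg(4) = 2 (neighbors: 1, 5)
  deg(5) = 3 (neighbors: 2, 3, 4)
  deg(6) = 0 (neighbors: none)

Step 2: Sum all degrees:
  2 + 1 + 2 + 2 + 3 + 0 = 10

Verification: sum of degrees = 2 * |E| = 2 * 5 = 10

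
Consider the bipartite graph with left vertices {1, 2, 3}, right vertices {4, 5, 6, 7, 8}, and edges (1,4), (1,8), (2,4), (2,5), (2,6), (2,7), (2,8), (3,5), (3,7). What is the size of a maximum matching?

Step 1: List the neighbors of each left vertex:
  1: 4, 8
  2: 4, 5, 6, 7, 8
  3: 5, 7

Step 2: Greedily match left vertices, then look for augmenting paths:
  Match 1 -- 4
  Match 2 -- 5
  Match 3 -- 7
  No augmenting path remains.

Step 3: Verify this is maximum:
  Matching size 3 = min(|L|, |R|) = min(3, 5), which is an upper bound, so this matching is maximum.

Maximum matching: {(1,4), (2,5), (3,7)}
Size: 3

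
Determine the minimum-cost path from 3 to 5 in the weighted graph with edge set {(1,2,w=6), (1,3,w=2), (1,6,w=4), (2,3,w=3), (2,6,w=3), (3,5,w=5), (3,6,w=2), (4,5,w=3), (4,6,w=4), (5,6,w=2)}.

Step 1: Build adjacency list with weights:
  1: 2(w=6), 3(w=2), 6(w=4)
  2: 1(w=6), 3(w=3), 6(w=3)
  3: 1(w=2), 2(w=3), 5(w=5), 6(w=2)
  4: 5(w=3), 6(w=4)
  5: 3(w=5), 4(w=3), 6(w=2)
  6: 1(w=4), 2(w=3), 3(w=2), 4(w=4), 5(w=2)

Step 2: Apply Dijkstra's algorithm from vertex 3:
  Visit vertex 3 (distance=0)
    Update dist[1] = 2
    Update dist[2] = 3
    Update dist[5] = 5
    Update dist[6] = 2
  Visit vertex 1 (distance=2)
  Visit vertex 6 (distance=2)
    Update dist[4] = 6
    Update dist[5] = 4
  Visit vertex 2 (distance=3)
  Visit vertex 5 (distance=4)

Step 3: Shortest path: 3 -> 6 -> 5
Total weight: 2 + 2 = 4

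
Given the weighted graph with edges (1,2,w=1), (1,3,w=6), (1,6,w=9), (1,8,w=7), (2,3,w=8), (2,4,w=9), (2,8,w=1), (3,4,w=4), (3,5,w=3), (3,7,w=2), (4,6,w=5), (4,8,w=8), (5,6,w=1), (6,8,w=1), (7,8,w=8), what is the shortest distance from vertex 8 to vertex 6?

Step 1: Build adjacency list with weights:
  1: 2(w=1), 3(w=6), 6(w=9), 8(w=7)
  2: 1(w=1), 3(w=8), 4(w=9), 8(w=1)
  3: 1(w=6), 2(w=8), 4(w=4), 5(w=3), 7(w=2)
  4: 2(w=9), 3(w=4), 6(w=5), 8(w=8)
  5: 3(w=3), 6(w=1)
  6: 1(w=9), 4(w=5), 5(w=1), 8(w=1)
  7: 3(w=2), 8(w=8)
  8: 1(w=7), 2(w=1), 4(w=8), 6(w=1), 7(w=8)

Step 2: Apply Dijkstra's algorithm from vertex 8:
  Visit vertex 8 (distance=0)
    Update dist[1] = 7
    Update dist[2] = 1
    Update dist[4] = 8
    Update dist[6] = 1
    Update dist[7] = 8
  Visit vertex 2 (distance=1)
    Update dist[1] = 2
    Update dist[3] = 9
  Visit vertex 6 (distance=1)
    Update dist[4] = 6
    Update dist[5] = 2

Step 3: Shortest path: 8 -> 6
Total weight: 1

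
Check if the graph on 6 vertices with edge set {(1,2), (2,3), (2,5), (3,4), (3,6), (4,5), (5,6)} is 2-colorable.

Step 1: Attempt 2-coloring using BFS:
  Start at vertex 1, assign color 0
  Color vertex 2 with color 1 (neighbor of 1)
  Color vertex 3 with color 0 (neighbor of 2)
  Color vertex 5 with color 0 (neighbor of 2)
  Color vertex 4 with color 1 (neighbor of 3)
  Color vertex 6 with color 1 (neighbor of 3)

Step 2: 2-coloring succeeded. No conflicts found.
  Set A (color 0): {1, 3, 5}
  Set B (color 1): {2, 4, 6}

The graph is bipartite with partition {1, 3, 5}, {2, 4, 6}.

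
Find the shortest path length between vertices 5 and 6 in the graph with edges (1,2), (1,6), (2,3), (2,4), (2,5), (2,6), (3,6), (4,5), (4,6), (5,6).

Step 1: Build adjacency list:
  1: 2, 6
  2: 1, 3, 4, 5, 6
  3: 2, 6
  4: 2, 5, 6
  5: 2, 4, 6
  6: 1, 2, 3, 4, 5

Step 2: BFS from vertex 5 to find shortest path to 6:
  vertex 2 reached at distance 1
  vertex 4 reached at distance 1
  vertex 6 reached at distance 1

Step 3: Shortest path: 5 -> 6
Path length: 1 edge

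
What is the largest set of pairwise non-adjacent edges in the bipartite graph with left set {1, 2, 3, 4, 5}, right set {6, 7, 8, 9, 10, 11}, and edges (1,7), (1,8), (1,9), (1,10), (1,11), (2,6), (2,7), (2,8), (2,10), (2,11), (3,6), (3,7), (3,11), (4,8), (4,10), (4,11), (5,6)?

Step 1: List the neighbors of each left vertex:
  1: 7, 8, 9, 10, 11
  2: 6, 7, 8, 10, 11
  3: 6, 7, 11
  4: 8, 10, 11
  5: 6

Step 2: Greedily match left vertices, then look for augmenting paths:
  Match 1 -- 7
  Match 2 -- 10
  Match 3 -- 11
  Match 4 -- 8
  Match 5 -- 6
  No augmenting path remains.

Step 3: Verify this is maximum:
  Matching size 5 = min(|L|, |R|) = min(5, 6), which is an upper bound, so this matching is maximum.

Maximum matching: {(1,7), (2,10), (3,11), (4,8), (5,6)}
Size: 5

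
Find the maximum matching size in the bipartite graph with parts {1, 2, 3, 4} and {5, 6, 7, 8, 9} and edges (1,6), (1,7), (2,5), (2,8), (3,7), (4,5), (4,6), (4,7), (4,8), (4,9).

Step 1: List the neighbors of each left vertex:
  1: 6, 7
  2: 5, 8
  3: 7
  4: 5, 6, 7, 8, 9

Step 2: Greedily match left vertices, then look for augmenting paths:
  Match 1 -- 6
  Match 2 -- 5
  Match 3 -- 7
  Match 4 -- 8
  No augmenting path remains.

Step 3: Verify this is maximum:
  Matching size 4 = min(|L|, |R|) = min(4, 5), which is an upper bound, so this matching is maximum.

Maximum matching: {(1,6), (2,5), (3,7), (4,8)}
Size: 4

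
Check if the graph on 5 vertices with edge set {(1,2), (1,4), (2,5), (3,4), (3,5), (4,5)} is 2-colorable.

Step 1: Attempt 2-coloring using BFS:
  Start at vertex 1, assign color 0
  Color vertex 2 with color 1 (neighbor of 1)
  Color vertex 4 with color 1 (neighbor of 1)
  Color vertex 5 with color 0 (neighbor of 2)
  Color vertex 3 with color 0 (neighbor of 4)

Step 2: Conflict found! Vertices 5 and 3 are adjacent but have the same color.
This means the graph contains an odd cycle.

The graph is NOT bipartite.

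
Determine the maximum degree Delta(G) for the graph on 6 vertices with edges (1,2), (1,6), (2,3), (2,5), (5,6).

Step 1: Count edges incident to each vertex:
  deg(1) = 2 (neighbors: 2, 6)
  deg(2) = 3 (neighbors: 1, 3, 5)
  deg(3) = 1 (neighbors: 2)
  deg(4) = 0 (neighbors: none)
  deg(5) = 2 (neighbors: 2, 6)
  deg(6) = 2 (neighbors: 1, 5)

Step 2: Find maximum:
  max(2, 3, 1, 0, 2, 2) = 3 (vertex 2)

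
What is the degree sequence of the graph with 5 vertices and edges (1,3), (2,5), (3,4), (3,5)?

Step 1: Count edges incident to each vertex:
  deg(1) = 1 (neighbors: 3)
  deg(2) = 1 (neighbors: 5)
  deg(3) = 3 (neighbors: 1, 4, 5)
  deg(4) = 1 (neighbors: 3)
  deg(5) = 2 (neighbors: 2, 3)

Step 2: Sort degrees in non-increasing order:
  Degrees: [1, 1, 3, 1, 2] -> sorted: [3, 2, 1, 1, 1]

Degree sequence: [3, 2, 1, 1, 1]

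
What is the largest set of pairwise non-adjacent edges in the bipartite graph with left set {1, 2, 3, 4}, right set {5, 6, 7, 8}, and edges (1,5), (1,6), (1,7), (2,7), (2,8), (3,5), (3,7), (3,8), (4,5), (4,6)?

Step 1: List the neighbors of each left vertex:
  1: 5, 6, 7
  2: 7, 8
  3: 5, 7, 8
  4: 5, 6

Step 2: Greedily match left vertices, then look for augmenting paths:
  Match 1 -- 5
  Match 2 -- 7
  Match 3 -- 8
  Match 4 -- 6
  No augmenting path remains.

Step 3: Verify this is maximum:
  Matching size 4 = min(|L|, |R|) = min(4, 4), which is an upper bound, so this matching is maximum.

Maximum matching: {(1,5), (2,7), (3,8), (4,6)}
Size: 4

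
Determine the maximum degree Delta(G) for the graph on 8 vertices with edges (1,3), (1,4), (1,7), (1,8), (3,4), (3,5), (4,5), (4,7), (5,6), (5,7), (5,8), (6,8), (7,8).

Step 1: Count edges incident to each vertex:
  deg(1) = 4 (neighbors: 3, 4, 7, 8)
  deg(2) = 0 (neighbors: none)
  deg(3) = 3 (neighbors: 1, 4, 5)
  deg(4) = 4 (neighbors: 1, 3, 5, 7)
  deg(5) = 5 (neighbors: 3, 4, 6, 7, 8)
  deg(6) = 2 (neighbors: 5, 8)
  deg(7) = 4 (neighbors: 1, 4, 5, 8)
  deg(8) = 4 (neighbors: 1, 5, 6, 7)

Step 2: Find maximum:
  max(4, 0, 3, 4, 5, 2, 4, 4) = 5 (vertex 5)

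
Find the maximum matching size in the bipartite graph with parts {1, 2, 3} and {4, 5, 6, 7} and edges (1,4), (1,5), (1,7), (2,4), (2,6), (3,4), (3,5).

Step 1: List the neighbors of each left vertex:
  1: 4, 5, 7
  2: 4, 6
  3: 4, 5

Step 2: Greedily match left vertices, then look for augmenting paths:
  Match 1 -- 4
  Match 2 -- 6
  Match 3 -- 5
  No augmenting path remains.

Step 3: Verify this is maximum:
  Matching size 3 = min(|L|, |R|) = min(3, 4), which is an upper bound, so this matching is maximum.

Maximum matching: {(1,4), (2,6), (3,5)}
Size: 3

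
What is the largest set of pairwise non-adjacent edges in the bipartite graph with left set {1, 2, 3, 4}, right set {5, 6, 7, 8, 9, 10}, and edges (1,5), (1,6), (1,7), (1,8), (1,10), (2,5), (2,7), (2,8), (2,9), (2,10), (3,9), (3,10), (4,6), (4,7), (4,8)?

Step 1: List the neighbors of each left vertex:
  1: 5, 6, 7, 8, 10
  2: 5, 7, 8, 9, 10
  3: 9, 10
  4: 6, 7, 8

Step 2: Greedily match left vertices, then look for augmenting paths:
  Match 1 -- 5
  Match 2 -- 7
  Match 3 -- 9
  Match 4 -- 6
  No augmenting path remains.

Step 3: Verify this is maximum:
  Matching size 4 = min(|L|, |R|) = min(4, 6), which is an upper bound, so this matching is maximum.

Maximum matching: {(1,5), (2,7), (3,9), (4,6)}
Size: 4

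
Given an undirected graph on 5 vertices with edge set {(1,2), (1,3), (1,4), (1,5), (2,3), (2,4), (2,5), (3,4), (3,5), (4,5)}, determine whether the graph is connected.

Step 1: Build adjacency list from edges:
  1: 2, 3, 4, 5
  2: 1, 3, 4, 5
  3: 1, 2, 4, 5
  4: 1, 2, 3, 5
  5: 1, 2, 3, 4

Step 2: Run BFS/DFS from vertex 1:
  Visited: {1, 2, 3, 4, 5}
  Reached 5 of 5 vertices

Step 3: All 5 vertices reached from vertex 1, so the graph is connected.
Answer: Yes, the graph is connected.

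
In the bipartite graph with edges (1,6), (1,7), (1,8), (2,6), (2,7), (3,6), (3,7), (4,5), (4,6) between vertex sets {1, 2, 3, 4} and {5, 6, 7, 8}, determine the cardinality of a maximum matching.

Step 1: List the neighbors of each left vertex:
  1: 6, 7, 8
  2: 6, 7
  3: 6, 7
  4: 5, 6

Step 2: Greedily match left vertices, then look for augmenting paths:
  Match 1 -- 8
  Match 2 -- 7
  Match 3 -- 6
  Match 4 -- 5
  No augmenting path remains.

Step 3: Verify this is maximum:
  Matching size 4 = min(|L|, |R|) = min(4, 4), which is an upper bound, so this matching is maximum.

Maximum matching: {(1,8), (2,7), (3,6), (4,5)}
Size: 4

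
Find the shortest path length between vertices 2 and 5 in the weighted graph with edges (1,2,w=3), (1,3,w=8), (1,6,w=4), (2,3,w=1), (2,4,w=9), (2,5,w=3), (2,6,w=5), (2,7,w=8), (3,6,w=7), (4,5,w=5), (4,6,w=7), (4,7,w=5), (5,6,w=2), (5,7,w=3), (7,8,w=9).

Step 1: Build adjacency list with weights:
  1: 2(w=3), 3(w=8), 6(w=4)
  2: 1(w=3), 3(w=1), 4(w=9), 5(w=3), 6(w=5), 7(w=8)
  3: 1(w=8), 2(w=1), 6(w=7)
  4: 2(w=9), 5(w=5), 6(w=7), 7(w=5)
  5: 2(w=3), 4(w=5), 6(w=2), 7(w=3)
  6: 1(w=4), 2(w=5), 3(w=7), 4(w=7), 5(w=2)
  7: 2(w=8), 4(w=5), 5(w=3), 8(w=9)
  8: 7(w=9)

Step 2: Apply Dijkstra's algorithm from vertex 2:
  Visit vertex 2 (distance=0)
    Update dist[1] = 3
    Update dist[3] = 1
    Update dist[4] = 9
    Update dist[5] = 3
    Update dist[6] = 5
    Update dist[7] = 8
  Visit vertex 3 (distance=1)
  Visit vertex 1 (distance=3)
  Visit vertex 5 (distance=3)
    Update dist[4] = 8
    Update dist[7] = 6

Step 3: Shortest path: 2 -> 5
Total weight: 3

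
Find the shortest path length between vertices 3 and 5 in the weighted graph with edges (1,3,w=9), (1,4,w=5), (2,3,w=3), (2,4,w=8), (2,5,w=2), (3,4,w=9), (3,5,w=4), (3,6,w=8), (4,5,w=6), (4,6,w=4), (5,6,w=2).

Step 1: Build adjacency list with weights:
  1: 3(w=9), 4(w=5)
  2: 3(w=3), 4(w=8), 5(w=2)
  3: 1(w=9), 2(w=3), 4(w=9), 5(w=4), 6(w=8)
  4: 1(w=5), 2(w=8), 3(w=9), 5(w=6), 6(w=4)
  5: 2(w=2), 3(w=4), 4(w=6), 6(w=2)
  6: 3(w=8), 4(w=4), 5(w=2)

Step 2: Apply Dijkstra's algorithm from vertex 3:
  Visit vertex 3 (distance=0)
    Update dist[1] = 9
    Update dist[2] = 3
    Update dist[4] = 9
    Update dist[5] = 4
    Update dist[6] = 8
  Visit vertex 2 (distance=3)
  Visit vertex 5 (distance=4)
    Update dist[6] = 6

Step 3: Shortest path: 3 -> 5
Total weight: 4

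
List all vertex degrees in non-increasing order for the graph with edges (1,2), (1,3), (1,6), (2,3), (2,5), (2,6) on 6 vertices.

Step 1: Count edges incident to each vertex:
  deg(1) = 3 (neighbors: 2, 3, 6)
  deg(2) = 4 (neighbors: 1, 3, 5, 6)
  deg(3) = 2 (neighbors: 1, 2)
  deg(4) = 0 (neighbors: none)
  deg(5) = 1 (neighbors: 2)
  deg(6) = 2 (neighbors: 1, 2)

Step 2: Sort degrees in non-increasing order:
  Degrees: [3, 4, 2, 0, 1, 2] -> sorted: [4, 3, 2, 2, 1, 0]

Degree sequence: [4, 3, 2, 2, 1, 0]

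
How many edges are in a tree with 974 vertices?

A tree on n vertices always has exactly n - 1 edges.
For n = 974: edges = 974 - 1 = 973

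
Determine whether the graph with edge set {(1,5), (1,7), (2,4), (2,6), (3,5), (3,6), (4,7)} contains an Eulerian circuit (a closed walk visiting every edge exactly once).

Step 1: Find the degree of each vertex:
  deg(1) = 2
  deg(2) = 2
  deg(3) = 2
  deg(4) = 2
  deg(5) = 2
  deg(6) = 2
  deg(7) = 2

Step 2: Count vertices with odd degree:
  All vertices have even degree (0 odd-degree vertices)

Step 3: Apply Euler's theorem:
  - Eulerian circuit exists iff graph is connected and all vertices have even degree
  - Eulerian path exists iff graph is connected and has 0 or 2 odd-degree vertices

Graph is connected with 0 odd-degree vertices.
Both Eulerian circuit and Eulerian path exist.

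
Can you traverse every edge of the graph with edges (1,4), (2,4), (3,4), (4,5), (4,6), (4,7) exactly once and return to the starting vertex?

Step 1: Find the degree of each vertex:
  deg(1) = 1
  deg(2) = 1
  deg(3) = 1
  deg(4) = 6
  deg(5) = 1
  deg(6) = 1
  deg(7) = 1

Step 2: Count vertices with odd degree:
  Odd-degree vertices: 1, 2, 3, 5, 6, 7 (6 total)

Step 3: Apply Euler's theorem:
  - Eulerian circuit exists iff graph is connected and all vertices have even degree
  - Eulerian path exists iff graph is connected and has 0 or 2 odd-degree vertices

Graph has 6 odd-degree vertices (need 0 or 2).
Neither Eulerian path nor Eulerian circuit exists.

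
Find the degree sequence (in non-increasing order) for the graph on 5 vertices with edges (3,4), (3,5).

Step 1: Count edges incident to each vertex:
  deg(1) = 0 (neighbors: none)
  deg(2) = 0 (neighbors: none)
  deg(3) = 2 (neighbors: 4, 5)
  deg(4) = 1 (neighbors: 3)
  deg(5) = 1 (neighbors: 3)

Step 2: Sort degrees in non-increasing order:
  Degrees: [0, 0, 2, 1, 1] -> sorted: [2, 1, 1, 0, 0]

Degree sequence: [2, 1, 1, 0, 0]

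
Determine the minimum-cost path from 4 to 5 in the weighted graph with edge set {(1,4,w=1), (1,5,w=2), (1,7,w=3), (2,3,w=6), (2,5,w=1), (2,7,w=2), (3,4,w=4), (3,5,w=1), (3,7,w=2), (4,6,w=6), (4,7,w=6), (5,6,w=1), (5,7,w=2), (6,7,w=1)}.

Step 1: Build adjacency list with weights:
  1: 4(w=1), 5(w=2), 7(w=3)
  2: 3(w=6), 5(w=1), 7(w=2)
  3: 2(w=6), 4(w=4), 5(w=1), 7(w=2)
  4: 1(w=1), 3(w=4), 6(w=6), 7(w=6)
  5: 1(w=2), 2(w=1), 3(w=1), 6(w=1), 7(w=2)
  6: 4(w=6), 5(w=1), 7(w=1)
  7: 1(w=3), 2(w=2), 3(w=2), 4(w=6), 5(w=2), 6(w=1)

Step 2: Apply Dijkstra's algorithm from vertex 4:
  Visit vertex 4 (distance=0)
    Update dist[1] = 1
    Update dist[3] = 4
    Update dist[6] = 6
    Update dist[7] = 6
  Visit vertex 1 (distance=1)
    Update dist[5] = 3
    Update dist[7] = 4
  Visit vertex 5 (distance=3)
    Update dist[2] = 4
    Update dist[6] = 4

Step 3: Shortest path: 4 -> 1 -> 5
Total weight: 1 + 2 = 3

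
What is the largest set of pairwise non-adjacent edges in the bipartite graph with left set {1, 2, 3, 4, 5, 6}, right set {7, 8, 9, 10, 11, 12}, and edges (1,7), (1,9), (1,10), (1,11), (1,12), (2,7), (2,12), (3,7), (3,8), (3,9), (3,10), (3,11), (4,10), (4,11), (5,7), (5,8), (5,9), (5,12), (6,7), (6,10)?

Step 1: List the neighbors of each left vertex:
  1: 7, 9, 10, 11, 12
  2: 7, 12
  3: 7, 8, 9, 10, 11
  4: 10, 11
  5: 7, 8, 9, 12
  6: 7, 10

Step 2: Greedily match left vertices, then look for augmenting paths:
  Match 1 -- 11
  Match 2 -- 12
  Match 3 -- 8
  Match 4 -- 10
  Match 5 -- 9
  Match 6 -- 7
  No augmenting path remains.

Step 3: Verify this is maximum:
  Matching size 6 = min(|L|, |R|) = min(6, 6), which is an upper bound, so this matching is maximum.

Maximum matching: {(1,11), (2,12), (3,8), (4,10), (5,9), (6,7)}
Size: 6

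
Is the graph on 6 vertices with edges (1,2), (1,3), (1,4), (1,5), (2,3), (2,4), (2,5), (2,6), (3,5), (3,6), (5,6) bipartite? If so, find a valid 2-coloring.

Step 1: Attempt 2-coloring using BFS:
  Start at vertex 1, assign color 0
  Color vertex 2 with color 1 (neighbor of 1)
  Color vertex 3 with color 1 (neighbor of 1)
  Color vertex 4 with color 1 (neighbor of 1)
  Color vertex 5 with color 1 (neighbor of 1)

Step 2: Conflict found! Vertices 2 and 3 are adjacent but have the same color.
This means the graph contains an odd cycle.

The graph is NOT bipartite.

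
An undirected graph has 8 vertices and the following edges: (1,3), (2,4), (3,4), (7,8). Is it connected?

Step 1: Build adjacency list from edges:
  1: 3
  2: 4
  3: 1, 4
  4: 2, 3
  5: (none)
  6: (none)
  7: 8
  8: 7

Step 2: Run BFS/DFS from vertex 1:
  Visited: {1, 3, 4, 2}
  Reached 4 of 8 vertices

Step 3: Only 4 of 8 vertices reached. Graph is disconnected.
Connected components: {1, 2, 3, 4}, {5}, {6}, {7, 8}
Answer: No, the graph is not connected (4 components).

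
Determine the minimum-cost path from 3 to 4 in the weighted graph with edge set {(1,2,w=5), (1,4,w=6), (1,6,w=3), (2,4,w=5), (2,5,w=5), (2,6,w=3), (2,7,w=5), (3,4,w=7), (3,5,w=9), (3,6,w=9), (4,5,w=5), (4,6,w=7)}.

Step 1: Build adjacency list with weights:
  1: 2(w=5), 4(w=6), 6(w=3)
  2: 1(w=5), 4(w=5), 5(w=5), 6(w=3), 7(w=5)
  3: 4(w=7), 5(w=9), 6(w=9)
  4: 1(w=6), 2(w=5), 3(w=7), 5(w=5), 6(w=7)
  5: 2(w=5), 3(w=9), 4(w=5)
  6: 1(w=3), 2(w=3), 3(w=9), 4(w=7)
  7: 2(w=5)

Step 2: Apply Dijkstra's algorithm from vertex 3:
  Visit vertex 3 (distance=0)
    Update dist[4] = 7
    Update dist[5] = 9
    Update dist[6] = 9
  Visit vertex 4 (distance=7)
    Update dist[1] = 13
    Update dist[2] = 12

Step 3: Shortest path: 3 -> 4
Total weight: 7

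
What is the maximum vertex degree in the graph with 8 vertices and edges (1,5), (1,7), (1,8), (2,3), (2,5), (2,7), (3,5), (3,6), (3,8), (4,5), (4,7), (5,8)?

Step 1: Count edges incident to each vertex:
  deg(1) = 3 (neighbors: 5, 7, 8)
  deg(2) = 3 (neighbors: 3, 5, 7)
  deg(3) = 4 (neighbors: 2, 5, 6, 8)
  deg(4) = 2 (neighbors: 5, 7)
  deg(5) = 5 (neighbors: 1, 2, 3, 4, 8)
  deg(6) = 1 (neighbors: 3)
  deg(7) = 3 (neighbors: 1, 2, 4)
  deg(8) = 3 (neighbors: 1, 3, 5)

Step 2: Find maximum:
  max(3, 3, 4, 2, 5, 1, 3, 3) = 5 (vertex 5)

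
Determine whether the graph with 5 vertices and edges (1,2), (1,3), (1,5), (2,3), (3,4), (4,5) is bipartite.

Step 1: Attempt 2-coloring using BFS:
  Start at vertex 1, assign color 0
  Color vertex 2 with color 1 (neighbor of 1)
  Color vertex 3 with color 1 (neighbor of 1)
  Color vertex 5 with color 1 (neighbor of 1)

Step 2: Conflict found! Vertices 2 and 3 are adjacent but have the same color.
This means the graph contains an odd cycle.

The graph is NOT bipartite.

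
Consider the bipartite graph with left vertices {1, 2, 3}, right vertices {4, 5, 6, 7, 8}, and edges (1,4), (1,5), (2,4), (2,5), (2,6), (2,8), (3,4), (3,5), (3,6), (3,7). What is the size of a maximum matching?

Step 1: List the neighbors of each left vertex:
  1: 4, 5
  2: 4, 5, 6, 8
  3: 4, 5, 6, 7

Step 2: Greedily match left vertices, then look for augmenting paths:
  Match 1 -- 4
  Match 2 -- 5
  Match 3 -- 6
  No augmenting path remains.

Step 3: Verify this is maximum:
  Matching size 3 = min(|L|, |R|) = min(3, 5), which is an upper bound, so this matching is maximum.

Maximum matching: {(1,4), (2,5), (3,6)}
Size: 3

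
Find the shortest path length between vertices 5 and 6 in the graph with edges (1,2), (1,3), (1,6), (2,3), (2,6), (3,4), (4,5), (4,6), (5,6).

Step 1: Build adjacency list:
  1: 2, 3, 6
  2: 1, 3, 6
  3: 1, 2, 4
  4: 3, 5, 6
  5: 4, 6
  6: 1, 2, 4, 5

Step 2: BFS from vertex 5 to find shortest path to 6:
  vertex 4 reached at distance 1
  vertex 6 reached at distance 1

Step 3: Shortest path: 5 -> 6
Path length: 1 edge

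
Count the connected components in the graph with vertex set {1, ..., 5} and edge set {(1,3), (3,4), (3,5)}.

Step 1: Build adjacency list from edges:
  1: 3
  2: (none)
  3: 1, 4, 5
  4: 3
  5: 3

Step 2: Run BFS/DFS from vertex 1:
  Visited: {1, 3, 4, 5}
  Reached 4 of 5 vertices

Step 3: Only 4 of 5 vertices reached. Graph is disconnected.
Connected components: {1, 3, 4, 5}, {2}
Number of connected components: 2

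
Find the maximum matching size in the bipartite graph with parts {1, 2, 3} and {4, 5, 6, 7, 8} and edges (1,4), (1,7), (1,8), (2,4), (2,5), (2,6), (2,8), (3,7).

Step 1: List the neighbors of each left vertex:
  1: 4, 7, 8
  2: 4, 5, 6, 8
  3: 7

Step 2: Greedily match left vertices, then look for augmenting paths:
  Match 1 -- 4
  Match 2 -- 5
  Match 3 -- 7
  No augmenting path remains.

Step 3: Verify this is maximum:
  Matching size 3 = min(|L|, |R|) = min(3, 5), which is an upper bound, so this matching is maximum.

Maximum matching: {(1,4), (2,5), (3,7)}
Size: 3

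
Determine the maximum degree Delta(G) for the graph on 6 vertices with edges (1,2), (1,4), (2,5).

Step 1: Count edges incident to each vertex:
  deg(1) = 2 (neighbors: 2, 4)
  deg(2) = 2 (neighbors: 1, 5)
  deg(3) = 0 (neighbors: none)
  deg(4) = 1 (neighbors: 1)
  deg(5) = 1 (neighbors: 2)
  deg(6) = 0 (neighbors: none)

Step 2: Find maximum:
  max(2, 2, 0, 1, 1, 0) = 2 (vertex 1)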